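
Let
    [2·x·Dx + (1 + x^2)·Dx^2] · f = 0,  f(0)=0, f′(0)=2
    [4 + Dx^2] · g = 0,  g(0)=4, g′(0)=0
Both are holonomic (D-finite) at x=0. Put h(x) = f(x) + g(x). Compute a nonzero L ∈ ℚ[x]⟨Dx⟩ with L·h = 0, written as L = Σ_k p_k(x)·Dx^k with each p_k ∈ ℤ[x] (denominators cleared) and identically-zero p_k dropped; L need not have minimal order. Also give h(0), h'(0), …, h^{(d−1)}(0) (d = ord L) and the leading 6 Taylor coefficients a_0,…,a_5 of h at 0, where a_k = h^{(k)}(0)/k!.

L = (-32·x + 80·x^3 + 16·x^5)·Dx + (4 + 32·x^2 + 36·x^4 + 8·x^6)·Dx^2 + (-8·x + 20·x^3 + 4·x^5)·Dx^3 + (1 + 8·x^2 + 9·x^4 + 2·x^6)·Dx^4  (order 4).
h: a_k = 4, 2, -8, -2/3, 8/3, 2/5, …
ICs: h(0) = 4, h′(0) = 2, h′′(0) = -16, h′′′(0) = -4.

f: a_k = 0, 2, 0, -2/3, 0, 2/5, …
g: a_k = 4, 0, -8, 0, 8/3, 0, …
Weyl lclm of L_f,L_g ⇒ L₀ (ord ≤ 4).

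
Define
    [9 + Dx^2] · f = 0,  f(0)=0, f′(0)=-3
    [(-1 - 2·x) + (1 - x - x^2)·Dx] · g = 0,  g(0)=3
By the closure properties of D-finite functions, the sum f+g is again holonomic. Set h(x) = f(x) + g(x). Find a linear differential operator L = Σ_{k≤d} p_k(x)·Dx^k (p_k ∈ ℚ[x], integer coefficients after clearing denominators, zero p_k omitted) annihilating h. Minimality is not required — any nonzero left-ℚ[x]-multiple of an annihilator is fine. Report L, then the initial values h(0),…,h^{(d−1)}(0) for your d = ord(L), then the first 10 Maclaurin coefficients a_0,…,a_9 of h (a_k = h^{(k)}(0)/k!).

L = (-243 - 432·x + 81·x^2 - 216·x^3 - 405·x^4 - 162·x^5) + (117 - 225·x - 36·x^2 + 297·x^3 - 54·x^4 - 243·x^5 - 81·x^6)·Dx + (-27 - 48·x + 9·x^2 - 24·x^3 - 45·x^4 - 18·x^5)·Dx^2 + (13 - 25·x - 4·x^2 + 33·x^3 - 6·x^4 - 27·x^5 - 9·x^6)·Dx^3  (order 3).
h: a_k = 3, 0, 6, 27/2, 15, 879/40, 39, 35523/560, 102, 738957/4480, …
ICs: h(0) = 3, h′(0) = 0, h′′(0) = 12.

f: a_k = 0, -3, 0, 9/2, 0, -81/40, 0, 243/560, 0, -243/4480, …
g: a_k = 3, 3, 6, 9, 15, 24, 39, 63, 102, 165, …
Weyl lclm of L_f,L_g ⇒ L₀ (ord ≤ 3).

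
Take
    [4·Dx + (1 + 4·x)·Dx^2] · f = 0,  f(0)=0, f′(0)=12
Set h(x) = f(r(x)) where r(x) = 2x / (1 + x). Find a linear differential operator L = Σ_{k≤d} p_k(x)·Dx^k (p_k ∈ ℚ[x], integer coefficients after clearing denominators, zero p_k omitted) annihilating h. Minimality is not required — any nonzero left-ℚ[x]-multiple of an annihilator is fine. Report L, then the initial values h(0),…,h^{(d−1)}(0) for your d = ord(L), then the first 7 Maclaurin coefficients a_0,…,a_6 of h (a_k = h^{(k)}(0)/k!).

L = (10 + 18·x)·Dx + (1 + 10·x + 9·x^2)·Dx^2  (order 2).
h: a_k = 0, 24, -120, 728, -4920, 177144/5, -265720, …
ICs: h(0) = 0, h′(0) = 24.

f: a_k = 0, 12, -24, 64, -192, 3072/5, -2048, …
f∘r: x↦r, Dx↦Dx/r' in L_f ⇒ L₀.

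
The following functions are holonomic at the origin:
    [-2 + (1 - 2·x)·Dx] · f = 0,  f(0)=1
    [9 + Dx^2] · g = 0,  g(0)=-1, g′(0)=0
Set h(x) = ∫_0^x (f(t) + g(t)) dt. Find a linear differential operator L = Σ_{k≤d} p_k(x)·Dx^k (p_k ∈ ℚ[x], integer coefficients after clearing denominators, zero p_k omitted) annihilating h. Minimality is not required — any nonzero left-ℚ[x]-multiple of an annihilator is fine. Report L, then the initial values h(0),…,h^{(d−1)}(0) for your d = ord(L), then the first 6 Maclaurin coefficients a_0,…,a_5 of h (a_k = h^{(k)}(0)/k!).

f: a_k = 1, 2, 4, 8, 16, 32, …
g: a_k = -1, 0, 9/2, 0, -27/8, 0, …
Sum ⇒ L₀ = lclm(L_f,L_g) in ℚ(x)⟨Dx⟩.
Integrate: L := L₀·Dx.
L = (594 - 648·x + 648·x^2)·Dx + (-153 + 630·x - 972·x^2 + 648·x^3)·Dx^2 + (66 - 72·x + 72·x^2)·Dx^3 + (-17 + 70·x - 108·x^2 + 72·x^3)·Dx^4  (order 4).
h: a_k = 0, 0, 1, 17/6, 2, 101/40, …
ICs: h(0) = 0, h′(0) = 0, h′′(0) = 2, h′′′(0) = 17.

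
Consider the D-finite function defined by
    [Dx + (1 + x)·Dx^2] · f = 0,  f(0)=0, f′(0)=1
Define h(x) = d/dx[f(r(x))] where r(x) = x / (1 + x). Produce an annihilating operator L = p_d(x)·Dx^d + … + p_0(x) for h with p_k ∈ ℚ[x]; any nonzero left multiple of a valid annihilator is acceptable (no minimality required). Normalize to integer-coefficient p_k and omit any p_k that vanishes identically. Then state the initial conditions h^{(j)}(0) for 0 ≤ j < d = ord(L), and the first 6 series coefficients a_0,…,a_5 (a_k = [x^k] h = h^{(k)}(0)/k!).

f: a_k = 0, 1, -1/2, 1/3, -1/4, 1/5, …
h₀=f(r): pull back L_f along r ⇒ L₀.
h₀' ⇒ L via d/dx closure of L₀.
L = (3 + 4·x) + (1 + 3·x + 2·x^2)·Dx  (order 1).
h: a_k = 1, -3, 7, -15, 31, -63, …
ICs: h(0) = 1.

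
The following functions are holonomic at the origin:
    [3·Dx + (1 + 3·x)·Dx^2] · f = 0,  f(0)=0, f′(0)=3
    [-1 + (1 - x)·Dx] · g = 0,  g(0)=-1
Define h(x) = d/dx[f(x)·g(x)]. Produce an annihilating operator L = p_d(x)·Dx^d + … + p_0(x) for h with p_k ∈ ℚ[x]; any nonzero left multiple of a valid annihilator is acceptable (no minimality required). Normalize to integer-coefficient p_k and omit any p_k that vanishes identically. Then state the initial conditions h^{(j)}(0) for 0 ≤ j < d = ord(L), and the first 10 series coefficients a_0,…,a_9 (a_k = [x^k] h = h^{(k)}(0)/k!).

L = 12 + (-3 + 15·x)·Dx + (-1 - 2·x + 3·x^2)·Dx^2  (order 2).
h: a_k = -3, 3, -45/2, 51, -717/4, 5139/10, -31749/20, 166137/35, -4016007/280, 1207149/28, …
ICs: h(0) = -3, h′(0) = 3.

f: a_k = 0, 3, -9/2, 9, -81/4, 243/5, -243/2, 2187/7, -6561/8, 2187, …
g: a_k = -1, -1, -1, -1, -1, -1, -1, -1, -1, -1, …
L₀ := L_f ⊗_s L_g (sym. prod.), ord ≤ 2.
h=h₀': d/dx-closure on L₀ ⇒ L.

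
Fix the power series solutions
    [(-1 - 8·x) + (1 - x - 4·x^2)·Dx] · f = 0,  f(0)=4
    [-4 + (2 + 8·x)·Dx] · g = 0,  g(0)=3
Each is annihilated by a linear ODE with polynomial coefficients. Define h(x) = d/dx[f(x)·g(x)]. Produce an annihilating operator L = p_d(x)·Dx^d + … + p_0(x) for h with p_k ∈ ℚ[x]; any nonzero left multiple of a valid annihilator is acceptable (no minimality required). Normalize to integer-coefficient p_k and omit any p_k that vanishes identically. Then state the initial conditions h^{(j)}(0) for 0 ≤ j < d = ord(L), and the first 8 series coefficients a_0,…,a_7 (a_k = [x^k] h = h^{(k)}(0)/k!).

f: a_k = 4, 4, 20, 36, 116, 260, 724, 1764, …
g: a_k = 3, 6, -6, 12, -30, 84, -252, 792, …
Product ⇒ symmetric product L₀, ord ≤ 1.
h=h₀': d/dx-closure on L₀ ⇒ L.
L = (10 + 156·x + 540·x^2 + 800·x^3 + 960·x^4) + (-3 - 19·x - 30·x^2 + 56·x^3 + 352·x^4 + 384·x^5)·Dx  (order 1).
h: a_k = 36, 120, 756, 1488, 8580, 13176, 85596, 85728, …
ICs: h(0) = 36.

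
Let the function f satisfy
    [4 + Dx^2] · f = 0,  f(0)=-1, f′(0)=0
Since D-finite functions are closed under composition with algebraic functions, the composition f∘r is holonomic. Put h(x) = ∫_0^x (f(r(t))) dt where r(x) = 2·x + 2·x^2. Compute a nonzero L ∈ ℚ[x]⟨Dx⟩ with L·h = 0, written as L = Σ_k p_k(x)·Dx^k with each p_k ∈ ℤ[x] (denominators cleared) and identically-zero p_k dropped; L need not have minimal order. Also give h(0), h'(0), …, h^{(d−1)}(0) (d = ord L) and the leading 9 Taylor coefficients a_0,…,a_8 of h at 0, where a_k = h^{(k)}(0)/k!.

f: a_k = -1, 0, 2, 0, -2/3, 0, 4/45, 0, -2/315, …
Change of var in L_f (x↦r) gives L₀.
h=∫₀ˣh₀: take L = L₀·Dx.
L = (16 + 96·x + 192·x^2 + 128·x^3)·Dx - 2·Dx^2 + (1 + 2·x)·Dx^3  (order 3).
h: a_k = 0, -1, 0, 8/3, 4, -8/15, -64/9, -2624/315, -16/15, …
ICs: h(0) = 0, h′(0) = -1, h′′(0) = 0.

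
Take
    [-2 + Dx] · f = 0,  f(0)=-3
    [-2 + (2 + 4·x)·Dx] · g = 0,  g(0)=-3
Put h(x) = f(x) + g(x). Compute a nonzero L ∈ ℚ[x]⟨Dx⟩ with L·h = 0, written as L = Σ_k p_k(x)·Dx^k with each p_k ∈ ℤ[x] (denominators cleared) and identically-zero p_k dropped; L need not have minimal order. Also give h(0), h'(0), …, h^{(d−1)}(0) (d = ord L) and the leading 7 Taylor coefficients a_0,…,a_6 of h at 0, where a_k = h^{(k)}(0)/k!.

f: a_k = -3, -6, -6, -4, -2, -4/5, -4/15, …
g: a_k = -3, -3, 3/2, -3/2, 15/8, -21/8, 63/16, …
L₀ := lclm(L_f,L_g); ord L₀ ≤ 1+1.
L = (6 + 8·x) + (-5 - 16·x - 16·x^2)·Dx + (1 + 6·x + 8·x^2)·Dx^2  (order 2).
h: a_k = -6, -9, -9/2, -11/2, -1/8, -137/40, 881/240, …
ICs: h(0) = -6, h′(0) = -9.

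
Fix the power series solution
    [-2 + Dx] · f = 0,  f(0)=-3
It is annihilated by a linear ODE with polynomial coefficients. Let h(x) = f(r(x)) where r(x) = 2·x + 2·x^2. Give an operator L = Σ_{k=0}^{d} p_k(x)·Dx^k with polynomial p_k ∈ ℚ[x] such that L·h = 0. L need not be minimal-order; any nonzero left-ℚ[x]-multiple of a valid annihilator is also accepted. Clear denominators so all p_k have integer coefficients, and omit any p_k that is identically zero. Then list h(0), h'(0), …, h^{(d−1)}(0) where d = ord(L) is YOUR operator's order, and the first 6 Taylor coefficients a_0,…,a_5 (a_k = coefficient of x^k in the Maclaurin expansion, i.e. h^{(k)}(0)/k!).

f: a_k = -3, -6, -6, -4, -2, -4/5, …
Substitute x→r, Dx→(1/r')Dx; clear ⇒ L₀.
L = (-4 - 8·x) + Dx  (order 1).
h: a_k = -3, -12, -36, -80, -152, -1248/5, …
ICs: h(0) = -3.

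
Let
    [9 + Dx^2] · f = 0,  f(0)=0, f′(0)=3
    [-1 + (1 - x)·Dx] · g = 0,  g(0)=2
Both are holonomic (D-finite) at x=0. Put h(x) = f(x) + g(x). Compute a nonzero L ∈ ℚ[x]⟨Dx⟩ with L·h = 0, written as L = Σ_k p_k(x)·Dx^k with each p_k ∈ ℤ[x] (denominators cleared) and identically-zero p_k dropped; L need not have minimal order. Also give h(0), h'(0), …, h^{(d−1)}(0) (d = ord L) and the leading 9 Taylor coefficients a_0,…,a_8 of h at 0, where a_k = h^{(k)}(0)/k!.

L = (-135 + 162·x - 81·x^2) + (99 - 261·x + 243·x^2 - 81·x^3)·Dx + (-15 + 18·x - 9·x^2)·Dx^2 + (11 - 29·x + 27·x^2 - 9·x^3)·Dx^3  (order 3).
h: a_k = 2, 5, 2, -5/2, 2, 161/40, 2, 877/560, 2, …
ICs: h(0) = 2, h′(0) = 5, h′′(0) = 4.

f: a_k = 0, 3, 0, -9/2, 0, 81/40, 0, -243/560, 0, …
g: a_k = 2, 2, 2, 2, 2, 2, 2, 2, 2, …
f+g: L₀ = lclm(L_f,L_g), ord ≤ 2+1.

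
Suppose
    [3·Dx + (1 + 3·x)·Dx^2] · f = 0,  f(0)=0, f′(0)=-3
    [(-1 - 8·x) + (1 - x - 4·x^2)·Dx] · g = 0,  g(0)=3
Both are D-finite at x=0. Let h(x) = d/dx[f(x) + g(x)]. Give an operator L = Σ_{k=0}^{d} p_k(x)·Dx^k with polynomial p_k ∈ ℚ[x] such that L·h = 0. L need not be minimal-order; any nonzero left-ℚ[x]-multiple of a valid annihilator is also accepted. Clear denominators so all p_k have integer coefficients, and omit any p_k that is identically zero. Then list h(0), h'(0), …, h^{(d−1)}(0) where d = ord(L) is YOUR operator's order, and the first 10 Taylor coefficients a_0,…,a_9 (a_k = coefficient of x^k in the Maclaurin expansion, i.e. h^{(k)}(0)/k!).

f: a_k = 0, -3, 9/2, -9, 81/4, -243/5, 243/2, -2187/7, 6561/8, -2187, …
g: a_k = 3, 3, 15, 27, 87, 195, 543, 1323, 3495, 8787, …
h₀=f+g: left-lcm gives L₀, ord ≤ 3.
Differentiate: ansatz ord ≤ ord L₀ ⇒ L.
L = (-342 - 2178·x - 6624·x^2 - 6336·x^3 - 6912·x^4) + (-36 - 696·x - 4356·x^2 - 10176·x^3 - 12960·x^4 - 11520·x^5)·Dx + (13 + 101·x + 191·x^2 - 225·x^3 - 1440·x^4 - 2928·x^5 - 2304·x^6)·Dx^2  (order 2).
h: a_k = 0, 39, 54, 429, 732, 3987, 7074, 34521, 59400, 286719, …
ICs: h(0) = 0, h′(0) = 39.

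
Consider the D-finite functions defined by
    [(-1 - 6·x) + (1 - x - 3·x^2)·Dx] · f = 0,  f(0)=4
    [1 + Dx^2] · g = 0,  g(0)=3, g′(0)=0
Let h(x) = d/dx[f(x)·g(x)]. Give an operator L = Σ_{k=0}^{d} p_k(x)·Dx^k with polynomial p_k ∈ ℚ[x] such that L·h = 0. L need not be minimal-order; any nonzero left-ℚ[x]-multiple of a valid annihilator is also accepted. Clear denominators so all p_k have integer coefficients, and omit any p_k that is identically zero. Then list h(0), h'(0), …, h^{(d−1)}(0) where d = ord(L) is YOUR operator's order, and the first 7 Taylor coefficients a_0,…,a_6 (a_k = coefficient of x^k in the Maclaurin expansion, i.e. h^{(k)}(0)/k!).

f: a_k = 4, 4, 16, 28, 76, 160, 388, …
g: a_k = 3, 0, -3/2, 0, 1/8, 0, -1/240, …
Product ⇒ symmetric product L₀, ord ≤ 2.
Derive L from L₀ (diff closure).
L = (83 - 2·x - 5·x^2 + 6·x^3 + 9·x^4) + (16 + 98·x + 18·x^2 + 36·x^3)·Dx + (-5 + 4·x + 13·x^2 + 6·x^3 + 9·x^4)·Dx^2  (order 2).
h: a_k = 12, 84, 234, 818, 4385/2, 63119/10, 994343/60, …
ICs: h(0) = 12, h′(0) = 84.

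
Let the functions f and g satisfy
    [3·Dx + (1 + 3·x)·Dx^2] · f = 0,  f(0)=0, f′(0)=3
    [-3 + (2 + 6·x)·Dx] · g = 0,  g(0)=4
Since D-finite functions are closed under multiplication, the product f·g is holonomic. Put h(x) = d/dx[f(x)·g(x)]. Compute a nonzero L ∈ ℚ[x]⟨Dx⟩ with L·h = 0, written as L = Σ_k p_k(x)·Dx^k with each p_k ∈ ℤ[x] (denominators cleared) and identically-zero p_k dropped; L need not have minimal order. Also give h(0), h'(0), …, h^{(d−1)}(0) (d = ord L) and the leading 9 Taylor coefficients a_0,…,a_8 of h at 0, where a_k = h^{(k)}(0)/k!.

L = 9 + (24 + 72·x)·Dx + (4 + 24·x + 36·x^2)·Dx^2  (order 2).
h: a_k = 12, 0, -27/2, 54, -5751/32, 22599/40, -2218347/1280, 5880843/1120, -905949441/57344, …
ICs: h(0) = 12, h′(0) = 0.

f: a_k = 0, 3, -9/2, 9, -81/4, 243/5, -243/2, 2187/7, -6561/8, …
g: a_k = 4, 6, -9/2, 27/4, -405/32, 1701/64, -15309/256, 72171/512, -2814669/8192, …
h₀=f·g: eliminate ⇒ L₀, order ≤ 2·1.
h=h₀': d/dx-closure on L₀ ⇒ L.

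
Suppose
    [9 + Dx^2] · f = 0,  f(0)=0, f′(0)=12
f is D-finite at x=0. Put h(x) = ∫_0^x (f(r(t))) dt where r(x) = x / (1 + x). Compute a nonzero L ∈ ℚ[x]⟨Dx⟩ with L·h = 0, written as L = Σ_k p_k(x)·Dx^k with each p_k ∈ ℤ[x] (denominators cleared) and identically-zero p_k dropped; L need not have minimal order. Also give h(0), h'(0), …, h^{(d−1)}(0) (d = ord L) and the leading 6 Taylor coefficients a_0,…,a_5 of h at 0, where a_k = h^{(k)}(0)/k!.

L = 9·Dx + (2 + 6·x + 6·x^2 + 2·x^3)·Dx^2 + (1 + 4·x + 6·x^2 + 4·x^3 + x^4)·Dx^3  (order 3).
h: a_k = 0, 0, 6, -4, -3/2, 42/5, …
ICs: h(0) = 0, h′(0) = 0, h′′(0) = 12.

f: a_k = 0, 12, 0, -18, 0, 81/10, …
Change of var in L_f (x↦r) gives L₀.
h=∫h₀ ⇒ L = L₀·Dx.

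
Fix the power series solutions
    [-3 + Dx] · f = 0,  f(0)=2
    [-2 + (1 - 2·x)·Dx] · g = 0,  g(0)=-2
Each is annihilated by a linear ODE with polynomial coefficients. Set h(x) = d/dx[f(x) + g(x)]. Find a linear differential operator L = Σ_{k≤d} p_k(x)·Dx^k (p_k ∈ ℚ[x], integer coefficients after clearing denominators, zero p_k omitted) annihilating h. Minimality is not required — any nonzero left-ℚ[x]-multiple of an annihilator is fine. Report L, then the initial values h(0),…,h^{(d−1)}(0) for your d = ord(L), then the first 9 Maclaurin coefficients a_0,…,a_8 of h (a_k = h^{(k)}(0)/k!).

L = (36 + 72·x) + (-15 - 36·x + 36·x^2)·Dx + (1 + 4·x - 12·x^2)·Dx^2  (order 2).
h: a_k = 2, 2, -21, -101, -1199/4, -15117/20, -71437/40, -1146151/280, -20641653/2240, …
ICs: h(0) = 2, h′(0) = 2.

f: a_k = 2, 6, 9, 9, 27/4, 81/20, 81/40, 243/280, 729/2240, …
g: a_k = -2, -4, -8, -16, -32, -64, -128, -256, -512, …
f+g: L₀ = lclm(L_f,L_g), ord ≤ 1+1.
h=h₀': d/dx-closure on L₀ ⇒ L.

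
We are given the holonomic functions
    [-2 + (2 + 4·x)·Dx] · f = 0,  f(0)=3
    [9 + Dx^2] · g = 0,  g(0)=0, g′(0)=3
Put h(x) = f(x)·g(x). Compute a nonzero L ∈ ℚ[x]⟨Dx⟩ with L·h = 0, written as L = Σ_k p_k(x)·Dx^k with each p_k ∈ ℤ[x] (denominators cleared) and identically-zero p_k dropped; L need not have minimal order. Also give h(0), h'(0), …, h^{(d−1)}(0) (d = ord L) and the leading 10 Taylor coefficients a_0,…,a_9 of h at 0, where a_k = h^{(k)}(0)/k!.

f: a_k = 3, 3, -3/2, 3/2, -15/8, 21/8, -63/16, 99/16, -1287/128, 2145/128, …
g: a_k = 0, 3, 0, -9/2, 0, 81/40, 0, -243/560, 0, 243/4480, …
h₀=f·g: eliminate ⇒ L₀, order ≤ 1·2.
L = (12 + 36·x + 36·x^2) + (-2 - 4·x)·Dx + (1 + 4·x + 4·x^2)·Dx^2  (order 2).
h: a_k = 0, 9, 9, -18, -9, 36/5, 36/5, -54/7, 297/35, -108/7, …
ICs: h(0) = 0, h′(0) = 9.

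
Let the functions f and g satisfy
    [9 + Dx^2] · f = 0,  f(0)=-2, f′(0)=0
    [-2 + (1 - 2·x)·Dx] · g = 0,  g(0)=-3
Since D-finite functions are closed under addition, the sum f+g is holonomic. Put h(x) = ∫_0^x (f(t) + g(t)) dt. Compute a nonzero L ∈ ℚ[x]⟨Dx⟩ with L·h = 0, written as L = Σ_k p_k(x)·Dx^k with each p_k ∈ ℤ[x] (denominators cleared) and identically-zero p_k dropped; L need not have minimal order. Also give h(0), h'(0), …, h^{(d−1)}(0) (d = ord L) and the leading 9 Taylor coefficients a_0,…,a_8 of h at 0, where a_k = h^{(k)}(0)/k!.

f: a_k = -2, 0, 9, 0, -27/4, 0, 81/40, 0, -729/2240, …
g: a_k = -3, -6, -12, -24, -48, -96, -192, -384, -768, …
Sum ⇒ L₀ = lclm(L_f,L_g) in ℚ(x)⟨Dx⟩.
Integrate: L := L₀·Dx.
L = (-594 + 648·x - 648·x^2)·Dx + (153 - 630·x + 972·x^2 - 648·x^3)·Dx^2 + (-66 + 72·x - 72·x^2)·Dx^3 + (17 - 70·x + 108·x^2 - 72·x^3)·Dx^4  (order 4).
h: a_k = 0, -5, -3, -1, -6, -219/20, -16, -7599/280, -48, …
ICs: h(0) = 0, h′(0) = -5, h′′(0) = -6, h′′′(0) = -6.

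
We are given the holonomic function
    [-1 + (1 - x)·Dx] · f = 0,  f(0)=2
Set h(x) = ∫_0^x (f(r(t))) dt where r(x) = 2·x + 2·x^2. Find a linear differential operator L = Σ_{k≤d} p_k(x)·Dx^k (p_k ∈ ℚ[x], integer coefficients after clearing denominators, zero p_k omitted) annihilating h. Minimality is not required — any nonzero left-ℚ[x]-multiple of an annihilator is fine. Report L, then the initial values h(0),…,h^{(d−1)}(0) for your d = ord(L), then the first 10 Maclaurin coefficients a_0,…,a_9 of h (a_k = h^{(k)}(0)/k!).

f: a_k = 2, 2, 2, 2, 2, 2, 2, 2, 2, 2, …
Substitute x→r, Dx→(1/r')Dx; clear ⇒ L₀.
h=∫₀ˣh₀: take L = L₀·Dx.
L = (2 + 4·x)·Dx + (-1 + 2·x + 2·x^2)·Dx^2  (order 2).
h: a_k = 0, 2, 2, 4, 8, 88/5, 40, 656/7, 224, 544, …
ICs: h(0) = 0, h′(0) = 2.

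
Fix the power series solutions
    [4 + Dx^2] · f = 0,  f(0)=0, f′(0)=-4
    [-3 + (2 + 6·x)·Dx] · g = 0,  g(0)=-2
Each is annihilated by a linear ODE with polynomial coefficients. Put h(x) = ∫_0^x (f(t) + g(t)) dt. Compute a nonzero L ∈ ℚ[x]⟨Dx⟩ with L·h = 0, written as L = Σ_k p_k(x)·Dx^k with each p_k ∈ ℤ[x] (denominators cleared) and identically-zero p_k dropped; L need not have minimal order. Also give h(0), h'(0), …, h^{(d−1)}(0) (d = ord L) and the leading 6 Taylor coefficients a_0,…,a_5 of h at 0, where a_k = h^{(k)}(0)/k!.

f: a_k = 0, -4, 0, 8/3, 0, -8/15, …
g: a_k = -2, -3, 9/4, -27/8, 405/64, -1701/128, …
Sum ⇒ L₀ = lclm(L_f,L_g) in ℚ(x)⟨Dx⟩.
h=∫h₀ ⇒ L = L₀·Dx.
L = (-516 - 1152·x - 1728·x^2)·Dx + (56 + 936·x + 3456·x^2 + 3456·x^3)·Dx^2 + (-129 - 288·x - 432·x^2)·Dx^3 + (14 + 234·x + 864·x^2 + 864·x^3)·Dx^4  (order 4).
h: a_k = 0, -2, -7/2, 3/4, -17/96, 81/64, …
ICs: h(0) = 0, h′(0) = -2, h′′(0) = -7, h′′′(0) = 9/2.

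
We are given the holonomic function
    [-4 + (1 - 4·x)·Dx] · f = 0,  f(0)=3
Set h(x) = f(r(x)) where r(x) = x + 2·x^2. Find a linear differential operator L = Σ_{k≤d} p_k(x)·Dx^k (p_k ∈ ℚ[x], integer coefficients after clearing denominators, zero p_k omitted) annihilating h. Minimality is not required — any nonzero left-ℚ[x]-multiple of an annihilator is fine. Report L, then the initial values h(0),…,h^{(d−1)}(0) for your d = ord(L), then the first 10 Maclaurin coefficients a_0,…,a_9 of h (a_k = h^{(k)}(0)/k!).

f: a_k = 3, 12, 48, 192, 768, 3072, 12288, 49152, 196608, 786432, …
Substitute x→r, Dx→(1/r')Dx; clear ⇒ L₀.
L = (4 + 16·x) + (-1 + 4·x + 8·x^2)·Dx  (order 1).
h: a_k = 3, 12, 72, 384, 2112, 11520, 62976, 344064, 1880064, 10272768, …
ICs: h(0) = 3.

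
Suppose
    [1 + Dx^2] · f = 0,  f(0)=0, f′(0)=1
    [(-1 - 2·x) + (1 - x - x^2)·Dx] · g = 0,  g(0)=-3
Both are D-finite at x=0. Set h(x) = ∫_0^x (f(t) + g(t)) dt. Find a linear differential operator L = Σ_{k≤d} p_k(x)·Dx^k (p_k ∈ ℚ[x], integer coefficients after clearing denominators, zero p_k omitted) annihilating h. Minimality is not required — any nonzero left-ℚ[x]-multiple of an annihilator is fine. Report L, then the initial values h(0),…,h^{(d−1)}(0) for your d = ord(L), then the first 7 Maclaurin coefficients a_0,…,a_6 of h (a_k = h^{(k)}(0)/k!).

L = (-19 - 48·x - 31·x^2 - 24·x^3 - 5·x^4 - 2·x^5)·Dx + (5 - x - 4·x^2 - 7·x^3 - 6·x^4 - 3·x^5 - x^6)·Dx^2 + (-19 - 48·x - 31·x^2 - 24·x^3 - 5·x^4 - 2·x^5)·Dx^3 + (5 - x - 4·x^2 - 7·x^3 - 6·x^4 - 3·x^5 - x^6)·Dx^4  (order 4).
h: a_k = 0, -3, -1, -2, -55/24, -3, -2879/720, …
ICs: h(0) = 0, h′(0) = -3, h′′(0) = -2, h′′′(0) = -12.

f: a_k = 0, 1, 0, -1/6, 0, 1/120, 0, …
g: a_k = -3, -3, -6, -9, -15, -24, -39, …
Weyl lclm of L_f,L_g ⇒ L₀ (ord ≤ 3).
∫: right-multiply L₀ by Dx.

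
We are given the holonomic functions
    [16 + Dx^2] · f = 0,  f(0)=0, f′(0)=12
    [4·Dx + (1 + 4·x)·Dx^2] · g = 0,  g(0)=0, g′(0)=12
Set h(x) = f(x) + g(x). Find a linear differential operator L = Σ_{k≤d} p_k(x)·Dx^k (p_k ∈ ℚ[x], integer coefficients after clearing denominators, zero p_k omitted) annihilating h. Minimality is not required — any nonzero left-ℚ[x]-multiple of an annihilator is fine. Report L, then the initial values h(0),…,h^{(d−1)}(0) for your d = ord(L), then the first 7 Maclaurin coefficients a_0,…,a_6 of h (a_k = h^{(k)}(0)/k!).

f: a_k = 0, 12, 0, -32, 0, 128/5, 0, …
g: a_k = 0, 12, -24, 64, -192, 3072/5, -2048, …
L₀ := lclm(L_f,L_g); ord L₀ ≤ 2+2.
L = (448 + 512·x + 1024·x^2)·Dx + (48 + 320·x + 768·x^2 + 1024·x^3)·Dx^2 + (28 + 32·x + 64·x^2)·Dx^3 + (3 + 20·x + 48·x^2 + 64·x^3)·Dx^4  (order 4).
h: a_k = 0, 24, -24, 32, -192, 640, -2048, …
ICs: h(0) = 0, h′(0) = 24, h′′(0) = -48, h′′′(0) = 192.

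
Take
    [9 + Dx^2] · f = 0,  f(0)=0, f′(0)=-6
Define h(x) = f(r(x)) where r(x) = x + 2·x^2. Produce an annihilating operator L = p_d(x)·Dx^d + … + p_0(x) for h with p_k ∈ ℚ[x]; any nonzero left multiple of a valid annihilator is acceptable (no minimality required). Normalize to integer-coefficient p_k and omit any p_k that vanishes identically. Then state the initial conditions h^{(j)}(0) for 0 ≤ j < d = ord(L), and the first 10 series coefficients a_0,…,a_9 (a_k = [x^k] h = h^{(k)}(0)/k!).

L = (9 + 108·x + 432·x^2 + 576·x^3) - 4·Dx + (1 + 4·x)·Dx^2  (order 2).
h: a_k = 0, -6, -12, 9, 54, 2079/20, 63/2, -45117/280, -6237/20, -562707/2240, …
ICs: h(0) = 0, h′(0) = -6.

f: a_k = 0, -6, 0, 9, 0, -81/20, 0, 243/280, 0, -243/2240, …
L₀ from L_f via x↦r, Dx↦r'^{-1}Dx.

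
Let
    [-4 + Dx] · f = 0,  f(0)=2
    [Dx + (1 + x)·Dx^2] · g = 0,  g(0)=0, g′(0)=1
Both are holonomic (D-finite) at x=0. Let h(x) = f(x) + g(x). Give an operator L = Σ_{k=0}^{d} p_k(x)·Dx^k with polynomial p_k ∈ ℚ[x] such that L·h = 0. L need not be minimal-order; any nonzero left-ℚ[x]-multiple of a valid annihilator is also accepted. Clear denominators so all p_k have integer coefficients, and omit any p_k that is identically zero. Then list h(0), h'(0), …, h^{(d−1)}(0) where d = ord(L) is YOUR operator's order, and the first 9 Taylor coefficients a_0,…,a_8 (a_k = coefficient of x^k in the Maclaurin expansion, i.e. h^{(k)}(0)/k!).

L = (-24 - 16·x)·Dx + (-14 - 32·x - 16·x^2)·Dx^2 + (5 + 9·x + 4·x^2)·Dx^3  (order 3).
h: a_k = 2, 9, 31/2, 65/3, 253/12, 259/15, 1009/90, 299/45, 7877/2520, …
ICs: h(0) = 2, h′(0) = 9, h′′(0) = 31.

f: a_k = 2, 8, 16, 64/3, 64/3, 256/15, 512/45, 2048/315, 1024/315, …
g: a_k = 0, 1, -1/2, 1/3, -1/4, 1/5, -1/6, 1/7, -1/8, …
L₀ := lclm(L_f,L_g); ord L₀ ≤ 1+2.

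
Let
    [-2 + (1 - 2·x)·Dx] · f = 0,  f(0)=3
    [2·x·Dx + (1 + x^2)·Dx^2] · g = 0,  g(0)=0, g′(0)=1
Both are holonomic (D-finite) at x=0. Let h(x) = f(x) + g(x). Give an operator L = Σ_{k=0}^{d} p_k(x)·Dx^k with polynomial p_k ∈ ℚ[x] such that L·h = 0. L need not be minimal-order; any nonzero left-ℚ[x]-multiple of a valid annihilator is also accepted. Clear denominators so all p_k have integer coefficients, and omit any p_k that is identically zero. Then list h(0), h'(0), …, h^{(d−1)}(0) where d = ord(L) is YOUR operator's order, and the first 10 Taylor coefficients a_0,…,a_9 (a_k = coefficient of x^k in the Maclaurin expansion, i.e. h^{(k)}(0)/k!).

L = (-4 + 32·x + 12·x^2)·Dx + (13 - 4·x + 25·x^2 + 12·x^3)·Dx^2 + (-2 + 3·x + 3·x^3 + 2·x^4)·Dx^3  (order 3).
h: a_k = 3, 7, 12, 71/3, 48, 481/5, 192, 2687/7, 768, 13825/9, …
ICs: h(0) = 3, h′(0) = 7, h′′(0) = 24.

f: a_k = 3, 6, 12, 24, 48, 96, 192, 384, 768, 1536, …
g: a_k = 0, 1, 0, -1/3, 0, 1/5, 0, -1/7, 0, 1/9, …
L₀ := lclm(L_f,L_g); ord L₀ ≤ 1+2.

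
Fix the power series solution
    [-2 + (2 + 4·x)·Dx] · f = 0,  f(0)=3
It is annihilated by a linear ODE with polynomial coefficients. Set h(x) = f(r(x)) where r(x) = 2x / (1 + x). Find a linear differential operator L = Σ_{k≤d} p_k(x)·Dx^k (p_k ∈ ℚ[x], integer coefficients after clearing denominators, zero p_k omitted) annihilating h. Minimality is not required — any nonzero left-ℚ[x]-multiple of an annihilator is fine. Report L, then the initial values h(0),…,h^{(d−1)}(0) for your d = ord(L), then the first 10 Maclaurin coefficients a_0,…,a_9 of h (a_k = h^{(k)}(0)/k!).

f: a_k = 3, 3, -3/2, 3/2, -15/8, 21/8, -63/16, 99/16, -1287/128, 2145/128, …
h₀=f(r): pull back L_f along r ⇒ L₀.
L = -2 + (1 + 6·x + 5·x^2)·Dx  (order 1).
h: a_k = 3, 6, -12, 30, -90, 306, -1128, 4386, -17700, 73410, …
ICs: h(0) = 3.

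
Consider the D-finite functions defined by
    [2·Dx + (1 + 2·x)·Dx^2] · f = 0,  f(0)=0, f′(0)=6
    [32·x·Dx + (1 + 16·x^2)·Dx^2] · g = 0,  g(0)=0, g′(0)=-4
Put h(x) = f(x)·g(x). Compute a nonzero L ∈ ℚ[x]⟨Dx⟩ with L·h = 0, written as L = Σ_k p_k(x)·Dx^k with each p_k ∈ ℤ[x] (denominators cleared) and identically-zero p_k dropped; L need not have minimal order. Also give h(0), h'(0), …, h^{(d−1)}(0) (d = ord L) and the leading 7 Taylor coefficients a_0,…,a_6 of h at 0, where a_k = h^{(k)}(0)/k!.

L = (2304 + 8960·x + 114688·x^2 + 552960·x^3 + 983040·x^4 + 851968·x^5 + 1048576·x^7)·Dx + (1032 + 14720·x + 111872·x^2 + 616448·x^3 + 1884160·x^4 + 3047424·x^5 + 2293760·x^6 + 1572864·x^7 + 3670016·x^8)·Dx^2 + (72 + 2512·x + 19968·x^2 + 99072·x^3 + 393216·x^4 + 1019904·x^5 + 1572864·x^6 + 1376256·x^7 + 1572864·x^8 + 2097152·x^9)·Dx^3 + (17 + 132·x + 964·x^2 + 4864·x^3 + 18432·x^4 + 55296·x^5 + 129024·x^6 + 196608·x^7 + 196608·x^8 + 262144·x^9 + 262144·x^10)·Dx^4  (order 4).
h: a_k = 0, 0, -24, 24, 96, -80, -17024/15, …
ICs: h(0) = 0, h′(0) = 0, h′′(0) = -48, h′′′(0) = 144.

f: a_k = 0, 6, -6, 8, -12, 96/5, -32, …
g: a_k = 0, -4, 0, 64/3, 0, -1024/5, 0, …
Sym-product of L_f,L_g gives L₀ (≤ ord 4).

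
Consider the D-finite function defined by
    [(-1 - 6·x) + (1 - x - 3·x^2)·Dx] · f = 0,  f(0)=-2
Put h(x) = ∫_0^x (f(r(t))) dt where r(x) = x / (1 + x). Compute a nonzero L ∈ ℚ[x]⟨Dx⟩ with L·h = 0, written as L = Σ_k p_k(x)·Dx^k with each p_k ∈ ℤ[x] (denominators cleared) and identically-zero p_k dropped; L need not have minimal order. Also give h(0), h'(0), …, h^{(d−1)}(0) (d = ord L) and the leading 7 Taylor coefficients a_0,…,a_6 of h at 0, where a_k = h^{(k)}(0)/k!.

L = (1 + 7·x)·Dx + (-1 - 2·x + 2·x^2 + 3·x^3)·Dx^2  (order 2).
h: a_k = 0, -2, -1, -2, 0, -18/5, 3, …
ICs: h(0) = 0, h′(0) = -2.

f: a_k = -2, -2, -8, -14, -38, -80, -194, …
Substitute x→r, Dx→(1/r')Dx; clear ⇒ L₀.
∫: right-multiply L₀ by Dx.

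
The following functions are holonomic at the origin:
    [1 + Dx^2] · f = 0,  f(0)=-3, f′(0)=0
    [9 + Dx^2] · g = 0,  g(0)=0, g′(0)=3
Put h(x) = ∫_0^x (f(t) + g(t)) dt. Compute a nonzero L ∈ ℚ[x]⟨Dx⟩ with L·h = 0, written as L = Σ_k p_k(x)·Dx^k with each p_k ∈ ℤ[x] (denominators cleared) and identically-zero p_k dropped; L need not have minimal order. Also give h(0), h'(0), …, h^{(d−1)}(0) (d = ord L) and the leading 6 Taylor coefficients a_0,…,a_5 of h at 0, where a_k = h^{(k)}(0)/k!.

L = 9·Dx + 10·Dx^3 + Dx^5  (order 5).
h: a_k = 0, -3, 3/2, 1/2, -9/8, -1/40, …
ICs: h(0) = 0, h′(0) = -3, h′′(0) = 3, h′′′(0) = 3, h′′′′(0) = -27.

f: a_k = -3, 0, 3/2, 0, -1/8, 0, …
g: a_k = 0, 3, 0, -9/2, 0, 81/40, …
f+g: L₀ = lclm(L_f,L_g), ord ≤ 2+2.
h=∫₀ˣh₀: take L = L₀·Dx.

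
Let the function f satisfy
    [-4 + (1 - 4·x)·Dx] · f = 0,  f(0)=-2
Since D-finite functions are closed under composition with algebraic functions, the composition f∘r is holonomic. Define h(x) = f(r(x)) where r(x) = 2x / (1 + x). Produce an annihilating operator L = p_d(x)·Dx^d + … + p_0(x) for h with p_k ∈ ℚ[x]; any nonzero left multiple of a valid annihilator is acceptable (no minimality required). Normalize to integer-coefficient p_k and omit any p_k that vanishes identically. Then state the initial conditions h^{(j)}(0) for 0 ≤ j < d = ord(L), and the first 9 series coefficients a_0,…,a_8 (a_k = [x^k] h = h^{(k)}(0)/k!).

L = 8 + (-1 + 6·x + 7·x^2)·Dx  (order 1).
h: a_k = -2, -16, -112, -784, -5488, -38416, -268912, -1882384, -13176688, …
ICs: h(0) = -2.

f: a_k = -2, -8, -32, -128, -512, -2048, -8192, -32768, -131072, …
Substitute x→r, Dx→(1/r')Dx; clear ⇒ L₀.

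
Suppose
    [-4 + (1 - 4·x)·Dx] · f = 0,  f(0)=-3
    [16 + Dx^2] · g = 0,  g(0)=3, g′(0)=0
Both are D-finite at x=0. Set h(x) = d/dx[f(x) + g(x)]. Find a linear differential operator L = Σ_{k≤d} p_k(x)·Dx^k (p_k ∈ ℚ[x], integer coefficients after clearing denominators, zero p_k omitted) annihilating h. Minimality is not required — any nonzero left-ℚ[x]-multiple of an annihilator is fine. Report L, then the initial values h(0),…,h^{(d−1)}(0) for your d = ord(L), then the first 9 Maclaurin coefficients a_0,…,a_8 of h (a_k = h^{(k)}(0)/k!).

f: a_k = -3, -12, -48, -192, -768, -3072, -12288, -49152, -196608, …
g: a_k = 3, 0, -24, 0, 32, 0, -256/15, 0, 512/105, …
f+g: L₀ = lclm(L_f,L_g), ord ≤ 1+2.
h₀' ⇒ L via d/dx closure of L₀.
L = (1664 - 1024·x + 2048·x^2) + (-112 + 576·x - 768·x^2 + 1024·x^3)·Dx + (104 - 64·x + 128·x^2)·Dx^2 + (-7 + 36·x - 48·x^2 + 64·x^3)·Dx^3  (order 3).
h: a_k = -12, -144, -576, -2944, -15360, -369152/5, -344064, -165146624/105, -7077888, …
ICs: h(0) = -12, h′(0) = -144, h′′(0) = -1152.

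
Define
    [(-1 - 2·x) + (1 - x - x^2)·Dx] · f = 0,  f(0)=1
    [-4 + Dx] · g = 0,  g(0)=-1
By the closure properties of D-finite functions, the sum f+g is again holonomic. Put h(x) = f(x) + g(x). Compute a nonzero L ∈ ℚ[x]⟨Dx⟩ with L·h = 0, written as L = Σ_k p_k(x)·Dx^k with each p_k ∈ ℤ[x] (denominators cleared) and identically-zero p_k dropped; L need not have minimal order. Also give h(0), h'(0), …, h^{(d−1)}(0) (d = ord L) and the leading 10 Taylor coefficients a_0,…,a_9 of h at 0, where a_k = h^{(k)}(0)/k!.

L = (-8·x - 72·x^2 - 32·x^3) + (-12 + 38·x + 22·x^2 - 32·x^3 - 16·x^4)·Dx + (3 - 9·x - x^2 + 10·x^3 + 4·x^4)·Dx^2  (order 2).
h: a_k = 0, -3, -6, -23/3, -17/3, -8/15, 329/45, 5591/315, 10198/315, 153877/2835, …
ICs: h(0) = 0, h′(0) = -3.

f: a_k = 1, 1, 2, 3, 5, 8, 13, 21, 34, 55, …
g: a_k = -1, -4, -8, -32/3, -32/3, -128/15, -256/45, -1024/315, -512/315, -2048/2835, …
Weyl lclm of L_f,L_g ⇒ L₀ (ord ≤ 2).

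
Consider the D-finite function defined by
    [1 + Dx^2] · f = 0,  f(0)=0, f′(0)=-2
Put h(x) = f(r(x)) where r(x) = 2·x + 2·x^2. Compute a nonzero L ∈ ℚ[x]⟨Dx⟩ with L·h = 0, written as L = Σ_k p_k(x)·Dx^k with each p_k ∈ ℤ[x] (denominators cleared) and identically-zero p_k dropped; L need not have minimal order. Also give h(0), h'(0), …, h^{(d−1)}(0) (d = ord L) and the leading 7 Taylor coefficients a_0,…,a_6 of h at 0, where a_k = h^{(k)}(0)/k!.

f: a_k = 0, -2, 0, 1/3, 0, -1/60, 0, …
L₀ from L_f via x↦r, Dx↦r'^{-1}Dx.
L = (4 + 24·x + 48·x^2 + 32·x^3) - 2·Dx + (1 + 2·x)·Dx^2  (order 2).
h: a_k = 0, -4, -4, 8/3, 8, 112/15, 0, …
ICs: h(0) = 0, h′(0) = -4.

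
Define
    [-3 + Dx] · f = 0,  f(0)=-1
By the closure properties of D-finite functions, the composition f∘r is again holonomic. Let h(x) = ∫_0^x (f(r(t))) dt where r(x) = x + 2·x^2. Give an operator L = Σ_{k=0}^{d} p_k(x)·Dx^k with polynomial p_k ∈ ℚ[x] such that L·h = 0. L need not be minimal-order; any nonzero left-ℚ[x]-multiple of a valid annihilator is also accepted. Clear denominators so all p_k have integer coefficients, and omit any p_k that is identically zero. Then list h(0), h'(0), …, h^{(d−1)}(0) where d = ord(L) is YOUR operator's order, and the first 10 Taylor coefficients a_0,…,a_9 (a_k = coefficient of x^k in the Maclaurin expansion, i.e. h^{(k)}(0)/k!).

L = (-3 - 12·x)·Dx + Dx^2  (order 2).
h: a_k = 0, -1, -3/2, -7/2, -45/8, -387/40, -1107/80, -11061/560, -112887/4480, -28173/896, …
ICs: h(0) = 0, h′(0) = -1.

f: a_k = -1, -3, -9/2, -9/2, -27/8, -81/40, -81/80, -243/560, -729/4480, -243/4480, …
h₀=f(r): pull back L_f along r ⇒ L₀.
Integrate: L := L₀·Dx.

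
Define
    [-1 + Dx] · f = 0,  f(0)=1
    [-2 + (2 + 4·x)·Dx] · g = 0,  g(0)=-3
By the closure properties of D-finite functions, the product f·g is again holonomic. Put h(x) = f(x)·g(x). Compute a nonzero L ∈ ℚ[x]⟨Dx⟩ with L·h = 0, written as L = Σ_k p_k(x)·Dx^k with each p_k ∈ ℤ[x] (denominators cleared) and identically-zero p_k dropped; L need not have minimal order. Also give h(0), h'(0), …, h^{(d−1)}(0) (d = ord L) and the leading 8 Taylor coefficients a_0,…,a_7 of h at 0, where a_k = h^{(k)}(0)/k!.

L = (-2 - 2·x) + (1 + 2·x)·Dx  (order 1).
h: a_k = -3, -6, -3, -2, 1/2, -7/5, 61/30, -347/105, …
ICs: h(0) = -3.

f: a_k = 1, 1, 1/2, 1/6, 1/24, 1/120, 1/720, 1/5040, …
g: a_k = -3, -3, 3/2, -3/2, 15/8, -21/8, 63/16, -99/16, …
f·g: L₀ = L_f ⊗_s L_g, ord ≤ 1·1.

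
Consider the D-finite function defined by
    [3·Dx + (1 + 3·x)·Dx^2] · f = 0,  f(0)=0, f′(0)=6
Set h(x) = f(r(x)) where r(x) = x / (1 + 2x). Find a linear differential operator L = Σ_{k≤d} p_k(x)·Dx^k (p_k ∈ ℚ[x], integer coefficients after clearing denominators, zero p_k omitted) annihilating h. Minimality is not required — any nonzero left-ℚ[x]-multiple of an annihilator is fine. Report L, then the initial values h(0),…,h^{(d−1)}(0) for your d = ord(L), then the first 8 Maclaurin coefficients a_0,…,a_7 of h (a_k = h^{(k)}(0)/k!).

L = (7 + 20·x)·Dx + (1 + 7·x + 10·x^2)·Dx^2  (order 2).
h: a_k = 0, 6, -21, 78, -609/2, 6186/5, -5187, 155994/7, …
ICs: h(0) = 0, h′(0) = 6.

f: a_k = 0, 6, -9, 18, -81/2, 486/5, -243, 4374/7, …
h₀=f(r): pull back L_f along r ⇒ L₀.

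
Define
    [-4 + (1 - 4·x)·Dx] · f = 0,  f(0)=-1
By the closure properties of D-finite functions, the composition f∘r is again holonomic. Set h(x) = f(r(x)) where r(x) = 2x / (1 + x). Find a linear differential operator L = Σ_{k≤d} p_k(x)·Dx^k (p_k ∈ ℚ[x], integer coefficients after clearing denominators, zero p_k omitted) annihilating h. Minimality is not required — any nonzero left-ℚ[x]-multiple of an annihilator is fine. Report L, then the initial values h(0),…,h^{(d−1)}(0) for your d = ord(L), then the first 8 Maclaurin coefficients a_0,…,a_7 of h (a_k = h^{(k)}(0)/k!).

f: a_k = -1, -4, -16, -64, -256, -1024, -4096, -16384, …
Substitute x→r, Dx→(1/r')Dx; clear ⇒ L₀.
L = 8 + (-1 + 6·x + 7·x^2)·Dx  (order 1).
h: a_k = -1, -8, -56, -392, -2744, -19208, -134456, -941192, …
ICs: h(0) = -1.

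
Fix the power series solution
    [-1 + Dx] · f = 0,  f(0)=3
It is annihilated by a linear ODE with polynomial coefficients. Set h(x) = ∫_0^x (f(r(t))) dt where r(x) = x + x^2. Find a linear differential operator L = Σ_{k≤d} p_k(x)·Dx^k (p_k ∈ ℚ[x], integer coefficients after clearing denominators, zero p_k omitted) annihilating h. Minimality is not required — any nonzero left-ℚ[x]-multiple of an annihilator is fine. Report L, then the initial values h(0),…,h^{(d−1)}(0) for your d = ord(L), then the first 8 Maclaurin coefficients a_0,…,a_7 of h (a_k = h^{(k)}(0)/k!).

L = (-1 - 2·x)·Dx + Dx^2  (order 2).
h: a_k = 0, 3, 3/2, 3/2, 7/8, 5/8, 27/80, 331/1680, …
ICs: h(0) = 0, h′(0) = 3.

f: a_k = 3, 3, 3/2, 1/2, 1/8, 1/40, 1/240, 1/1680, …
Change of var in L_f (x↦r) gives L₀.
Integrate: L := L₀·Dx.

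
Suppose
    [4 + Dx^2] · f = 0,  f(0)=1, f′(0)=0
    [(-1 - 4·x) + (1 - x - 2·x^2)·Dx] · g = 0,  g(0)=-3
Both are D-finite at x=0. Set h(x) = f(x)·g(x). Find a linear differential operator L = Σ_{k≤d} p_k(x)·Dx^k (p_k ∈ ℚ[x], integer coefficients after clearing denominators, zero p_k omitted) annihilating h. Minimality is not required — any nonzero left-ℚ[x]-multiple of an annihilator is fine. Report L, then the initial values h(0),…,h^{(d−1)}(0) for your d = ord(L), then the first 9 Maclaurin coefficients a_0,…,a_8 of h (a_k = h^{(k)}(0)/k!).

f: a_k = 1, 0, -2, 0, 2/3, 0, -4/45, 0, 2/315, …
g: a_k = -3, -3, -9, -15, -33, -63, -129, -255, -513, …
h₀=f·g: eliminate ⇒ L₀, order ≤ 2·1.
L = (4·x + 8·x^2) + (2 + 8·x)·Dx + (-1 + x + 2·x^2)·Dx^2  (order 2).
h: a_k = -3, -3, -3, -9, -17, -35, -1031/15, -2081/15, -29003/105, …
ICs: h(0) = -3, h′(0) = -3.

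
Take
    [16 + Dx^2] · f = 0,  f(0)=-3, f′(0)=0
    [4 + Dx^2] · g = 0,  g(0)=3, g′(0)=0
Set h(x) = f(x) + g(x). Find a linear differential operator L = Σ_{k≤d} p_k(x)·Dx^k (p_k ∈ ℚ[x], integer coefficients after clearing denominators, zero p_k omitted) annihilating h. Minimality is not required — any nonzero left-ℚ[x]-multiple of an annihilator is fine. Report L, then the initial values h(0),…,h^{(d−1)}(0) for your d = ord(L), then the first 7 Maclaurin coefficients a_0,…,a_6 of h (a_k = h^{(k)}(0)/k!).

L = 64 + 20·Dx^2 + Dx^4  (order 4).
h: a_k = 0, 0, 18, 0, -30, 0, 84/5, …
ICs: h(0) = 0, h′(0) = 0, h′′(0) = 36, h′′′(0) = 0.

f: a_k = -3, 0, 24, 0, -32, 0, 256/15, …
g: a_k = 3, 0, -6, 0, 2, 0, -4/15, …
L₀ := lclm(L_f,L_g); ord L₀ ≤ 2+2.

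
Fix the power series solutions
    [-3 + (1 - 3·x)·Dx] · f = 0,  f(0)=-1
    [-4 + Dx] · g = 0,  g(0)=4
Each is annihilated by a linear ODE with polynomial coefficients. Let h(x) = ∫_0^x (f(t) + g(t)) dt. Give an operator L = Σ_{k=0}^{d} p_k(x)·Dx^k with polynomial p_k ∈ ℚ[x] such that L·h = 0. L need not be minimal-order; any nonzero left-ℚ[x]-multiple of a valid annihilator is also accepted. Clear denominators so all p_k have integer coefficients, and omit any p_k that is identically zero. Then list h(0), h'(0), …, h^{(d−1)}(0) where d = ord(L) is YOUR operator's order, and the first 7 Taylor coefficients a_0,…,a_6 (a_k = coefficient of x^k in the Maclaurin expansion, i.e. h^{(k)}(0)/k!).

f: a_k = -1, -3, -9, -27, -81, -243, -729, …
g: a_k = 4, 16, 32, 128/3, 128/3, 512/15, 1024/45, …
Weyl lclm of L_f,L_g ⇒ L₀ (ord ≤ 2).
Integrate: L := L₀·Dx.
L = (-24 - 144·x)·Dx + (2 + 96·x - 144·x^2)·Dx^2 + (1 - 15·x + 36·x^2)·Dx^3  (order 3).
h: a_k = 0, 3, 13/2, 23/3, 47/12, -23/3, -3133/90, …
ICs: h(0) = 0, h′(0) = 3, h′′(0) = 13.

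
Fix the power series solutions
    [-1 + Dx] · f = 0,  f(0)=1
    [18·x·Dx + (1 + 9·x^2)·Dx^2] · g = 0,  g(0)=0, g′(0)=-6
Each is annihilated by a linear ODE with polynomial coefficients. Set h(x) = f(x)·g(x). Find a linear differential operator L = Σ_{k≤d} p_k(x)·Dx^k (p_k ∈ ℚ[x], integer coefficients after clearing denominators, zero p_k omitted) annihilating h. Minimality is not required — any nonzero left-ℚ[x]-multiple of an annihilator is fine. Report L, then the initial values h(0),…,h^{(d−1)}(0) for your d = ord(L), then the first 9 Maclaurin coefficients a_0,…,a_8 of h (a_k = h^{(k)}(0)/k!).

f: a_k = 1, 1, 1/2, 1/6, 1/24, 1/120, 1/720, 1/5040, 1/40320, …
g: a_k = 0, -6, 0, 18, 0, -486/5, 0, 4374/7, 0, …
h₀=f·g: eliminate ⇒ L₀, order ≤ 1·2.
L = (1 - 18·x + 9·x^2) + (-2 + 18·x - 18·x^2)·Dx + (1 + 9·x^2)·Dx^2  (order 2).
h: a_k = 0, -6, -6, 15, 17, -1769/20, -377/4, 484679/840, 511397/840, …
ICs: h(0) = 0, h′(0) = -6.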